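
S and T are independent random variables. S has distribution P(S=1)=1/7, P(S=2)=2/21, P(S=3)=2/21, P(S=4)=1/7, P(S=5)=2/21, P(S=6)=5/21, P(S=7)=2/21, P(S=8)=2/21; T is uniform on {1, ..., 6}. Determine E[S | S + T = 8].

19/4

P(S + T = 8) = 8/63.
Summing S·P(x,y) over outcomes with S + T = 8 gives 38/63.
E[S | S + T = 8] = (38/63) / (8/63) = 19/4.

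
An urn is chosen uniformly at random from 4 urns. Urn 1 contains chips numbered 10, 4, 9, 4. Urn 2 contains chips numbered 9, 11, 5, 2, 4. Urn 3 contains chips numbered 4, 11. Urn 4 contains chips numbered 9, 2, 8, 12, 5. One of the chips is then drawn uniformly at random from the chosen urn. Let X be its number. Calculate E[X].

E[X | urn 1] = (10+4+9+4)/4 = 27/4.
E[X | urn 2] = (9+11+5+2+4)/5 = 31/5.
E[X | urn 3] = (4+11)/2 = 15/2.
E[X | urn 4] = (9+2+8+12+5)/5 = 36/5.
By the law of total expectation,
E[X] = (1/4)·(27/4) + (1/4)·(31/5) + (1/4)·(15/2) + (1/4)·(36/5) = 553/80.

553/80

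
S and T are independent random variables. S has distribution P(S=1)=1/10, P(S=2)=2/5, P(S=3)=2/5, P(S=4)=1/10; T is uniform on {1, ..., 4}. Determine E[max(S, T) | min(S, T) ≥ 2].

P(min(S, T) ≥ 2) = 27/40.
Summing max(S,T)·P(x,y) over outcomes with min(S, T) ≥ 2 gives 11/5.
E[max(S, T) | min(S, T) ≥ 2] = (11/5) / (27/40) = 88/27.

88/27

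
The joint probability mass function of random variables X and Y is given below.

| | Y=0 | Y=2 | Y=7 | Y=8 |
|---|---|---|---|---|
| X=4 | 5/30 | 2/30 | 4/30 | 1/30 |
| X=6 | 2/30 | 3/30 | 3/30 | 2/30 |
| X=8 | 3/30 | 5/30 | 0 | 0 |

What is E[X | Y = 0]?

P(Y = 0) = 1/3.
Σ X·P over the event = 4·(5/30) + 6·(2/30) + 8·(3/30) = 28/15.
E[X | Y = 0] = (28/15) / (1/3) = 28/5.

28/5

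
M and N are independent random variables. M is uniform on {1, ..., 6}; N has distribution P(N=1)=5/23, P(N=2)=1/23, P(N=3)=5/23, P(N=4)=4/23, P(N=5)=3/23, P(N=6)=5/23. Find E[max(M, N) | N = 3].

P(N = 3) = 5/23.
Summing max(M,N)·P(x,y) over outcomes with N = 3 gives 20/23.
E[max(M, N) | N = 3] = (20/23) / (5/23) = 4.

4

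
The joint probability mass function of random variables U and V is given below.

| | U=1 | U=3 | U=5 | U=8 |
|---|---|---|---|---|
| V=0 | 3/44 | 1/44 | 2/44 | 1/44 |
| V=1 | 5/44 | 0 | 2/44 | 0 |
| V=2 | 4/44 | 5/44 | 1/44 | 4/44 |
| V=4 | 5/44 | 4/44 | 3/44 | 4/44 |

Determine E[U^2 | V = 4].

93/4

P(V = 4) = 4/11.
Σ U^2·P over the event = 1·(5/44) + 9·(4/44) + 25·(3/44) + 64·(4/44) = 93/11.
E[U^2 | V = 4] = (93/11) / (4/11) = 93/4.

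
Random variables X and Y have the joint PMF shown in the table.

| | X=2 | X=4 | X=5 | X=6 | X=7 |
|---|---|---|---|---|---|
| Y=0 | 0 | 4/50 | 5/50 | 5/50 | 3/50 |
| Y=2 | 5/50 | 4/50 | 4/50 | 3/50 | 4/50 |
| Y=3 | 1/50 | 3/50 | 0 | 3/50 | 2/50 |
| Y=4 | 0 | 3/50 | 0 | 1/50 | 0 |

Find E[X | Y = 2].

P(Y = 2) = 2/5.
Σ X·P over the event = 2·(5/50) + 4·(4/50) + 5·(4/50) + 6·(3/50) + 7·(4/50) = 46/25.
E[X | Y = 2] = (46/25) / (2/5) = 23/5.

23/5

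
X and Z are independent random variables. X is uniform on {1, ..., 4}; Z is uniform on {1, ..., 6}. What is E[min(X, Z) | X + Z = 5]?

Outcomes with X + Z = 5: (1,4), (2,3), (3,2), (4,1), each with probability 1/24.
E[min(X, Z) | X + Z = 5] = (1 + 2 + 2 + 1) / 4 = 3/2.

3/2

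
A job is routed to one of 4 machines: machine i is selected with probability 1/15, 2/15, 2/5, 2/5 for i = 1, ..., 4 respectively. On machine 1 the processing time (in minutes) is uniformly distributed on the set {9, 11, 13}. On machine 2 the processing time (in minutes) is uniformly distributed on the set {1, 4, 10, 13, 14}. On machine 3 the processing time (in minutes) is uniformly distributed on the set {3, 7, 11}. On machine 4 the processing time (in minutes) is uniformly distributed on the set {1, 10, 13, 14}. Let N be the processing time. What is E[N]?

634/75

E[N | machine 1] = (9+11+13)/3 = 11.
E[N | machine 2] = (1+4+10+13+14)/5 = 42/5.
E[N | machine 3] = (3+7+11)/3 = 7.
E[N | machine 4] = (1+10+13+14)/4 = 19/2.
By the law of total expectation,
E[N] = (1/15)·(11) + (2/15)·(42/5) + (2/5)·(7) + (2/5)·(19/2) = 634/75.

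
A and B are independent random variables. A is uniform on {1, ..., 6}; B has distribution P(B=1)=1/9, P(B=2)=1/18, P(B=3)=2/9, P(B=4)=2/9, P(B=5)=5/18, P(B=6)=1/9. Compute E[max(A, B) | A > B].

64/13

P(A > B) = 13/36.
Summing max(A,B)·P(x,y) over outcomes with A > B gives 16/9.
E[max(A, B) | A > B] = (16/9) / (13/36) = 64/13.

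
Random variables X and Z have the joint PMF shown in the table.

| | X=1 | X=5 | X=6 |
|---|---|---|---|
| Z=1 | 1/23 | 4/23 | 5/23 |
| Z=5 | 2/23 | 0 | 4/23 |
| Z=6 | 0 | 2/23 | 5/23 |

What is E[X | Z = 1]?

P(Z = 1) = 10/23.
Σ X·P over the event = 1·(1/23) + 5·(4/23) + 6·(5/23) = 51/23.
E[X | Z = 1] = (51/23) / (10/23) = 51/10.

51/10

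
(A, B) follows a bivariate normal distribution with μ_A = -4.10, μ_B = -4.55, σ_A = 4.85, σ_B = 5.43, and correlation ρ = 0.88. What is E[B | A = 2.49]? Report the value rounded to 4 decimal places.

1.9427

E[B | A=x] = μ_B + ρ(σ_B/σ_A)(x − μ_A) for jointly normal variables.
E[B | A=2.49] = -4.55 + (0.88)·(5.43/4.85)·(2.49 − (-4.10)) = -4.55 + (0.98524)·(6.59) = 1.9427.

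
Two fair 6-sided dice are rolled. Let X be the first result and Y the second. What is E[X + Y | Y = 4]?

P(Y = 4) = 1/6.
Summing (X+Y)·P(x,y) over outcomes with Y = 4 gives 5/4.
E[X + Y | Y = 4] = (5/4) / (1/6) = 15/2.

15/2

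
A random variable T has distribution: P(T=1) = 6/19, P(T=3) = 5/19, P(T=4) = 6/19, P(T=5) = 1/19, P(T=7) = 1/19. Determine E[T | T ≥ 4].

9/2

P(T ≥ 4) = 8/19.
Σ over the event: 4·6/19 + 5·1/19 + 7·1/19 = 36/19.
E[T | T ≥ 4] = (36/19) / (8/19) = 9/2.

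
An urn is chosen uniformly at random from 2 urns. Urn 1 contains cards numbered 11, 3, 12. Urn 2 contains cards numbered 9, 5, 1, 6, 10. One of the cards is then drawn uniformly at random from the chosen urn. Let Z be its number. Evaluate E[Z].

E[Z | urn 1] = (11+3+12)/3 = 26/3.
E[Z | urn 2] = (9+5+1+6+10)/5 = 31/5.
E[Z] = (1/2)·(26/3) + (1/2)·(31/5) = 223/30.

223/30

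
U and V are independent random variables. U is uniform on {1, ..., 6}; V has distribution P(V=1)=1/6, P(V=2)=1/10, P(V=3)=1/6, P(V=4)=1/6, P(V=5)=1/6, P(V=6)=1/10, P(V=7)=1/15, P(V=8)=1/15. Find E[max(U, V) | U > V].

314/67

P(U > V) = 67/180.
Summing max(U,V)·P(x,y) over outcomes with U > V gives 157/90.
E[max(U, V) | U > V] = (157/90) / (67/180) = 314/67.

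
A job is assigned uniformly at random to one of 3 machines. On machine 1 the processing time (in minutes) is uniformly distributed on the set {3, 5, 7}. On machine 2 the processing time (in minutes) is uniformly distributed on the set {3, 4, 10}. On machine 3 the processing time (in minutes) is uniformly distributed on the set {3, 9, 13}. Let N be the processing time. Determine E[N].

E[N | machine 1] = (3+5+7)/3 = 5.
E[N | machine 2] = (3+4+10)/3 = 17/3.
E[N | machine 3] = (3+9+13)/3 = 25/3.
By the law of total expectation,
E[N] = (1/3)·(5) + (1/3)·(17/3) + (1/3)·(25/3) = 19/3.

19/3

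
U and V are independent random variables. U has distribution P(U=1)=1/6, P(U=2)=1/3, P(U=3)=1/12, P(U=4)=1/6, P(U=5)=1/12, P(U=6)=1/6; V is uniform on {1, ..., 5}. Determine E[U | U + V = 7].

18/5

P(U + V = 7) = 1/6.
Summing U·P(x,y) over outcomes with U + V = 7 gives 3/5.
E[U | U + V = 7] = (3/5) / (1/6) = 18/5.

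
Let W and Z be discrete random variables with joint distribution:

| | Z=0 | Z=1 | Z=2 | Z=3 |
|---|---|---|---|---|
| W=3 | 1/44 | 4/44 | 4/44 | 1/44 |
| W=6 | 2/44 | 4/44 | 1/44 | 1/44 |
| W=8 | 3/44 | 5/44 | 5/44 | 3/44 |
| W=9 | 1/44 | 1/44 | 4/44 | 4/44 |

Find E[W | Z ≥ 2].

P(Z ≥ 2) = 23/44.
Σ W·P over the event = 3·(4/44) + 3·(1/44) + 6·(1/44) + 6·(1/44) + 8·(5/44) + 8·(3/44) + 9·(4/44) + 9·(4/44) = 163/44.
E[W | Z ≥ 2] = (163/44) / (23/44) = 163/23.

163/23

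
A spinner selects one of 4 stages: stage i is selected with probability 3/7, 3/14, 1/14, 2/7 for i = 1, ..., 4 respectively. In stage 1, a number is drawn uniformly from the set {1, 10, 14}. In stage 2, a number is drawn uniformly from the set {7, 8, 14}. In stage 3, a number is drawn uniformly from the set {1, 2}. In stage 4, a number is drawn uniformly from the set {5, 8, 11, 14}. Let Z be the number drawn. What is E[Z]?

237/28

E[Z | stage 1] = (1+10+14)/3 = 25/3.
E[Z | stage 2] = (7+8+14)/3 = 29/3.
E[Z | stage 3] = (1+2)/2 = 3/2.
E[Z | stage 4] = (5+8+11+14)/4 = 19/2.
E[Z] = (3/7)·(25/3) + (3/14)·(29/3) + (1/14)·(3/2) + (2/7)·(19/2) = 237/28.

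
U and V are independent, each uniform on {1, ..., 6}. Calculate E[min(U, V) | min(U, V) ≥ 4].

P(min(U, V) ≥ 4) = 1/4.
Summing min(U,V)·P(x,y) over outcomes with min(U, V) ≥ 4 gives 41/36.
E[min(U, V) | min(U, V) ≥ 4] = (41/36) / (1/4) = 41/9.

41/9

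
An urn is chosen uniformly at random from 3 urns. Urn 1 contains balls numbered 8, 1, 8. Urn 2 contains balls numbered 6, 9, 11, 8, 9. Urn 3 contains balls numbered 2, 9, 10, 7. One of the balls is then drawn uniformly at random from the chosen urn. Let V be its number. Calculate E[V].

319/45

E[V | urn 1] = (8+1+8)/3 = 17/3.
E[V | urn 2] = (6+9+11+8+9)/5 = 43/5.
E[V | urn 3] = (2+9+10+7)/4 = 7.
E[V] = (1/3)·(17/3) + (1/3)·(43/5) + (1/3)·(7) = 319/45.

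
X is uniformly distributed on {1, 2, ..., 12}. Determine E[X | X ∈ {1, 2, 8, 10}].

21/4

P(X ∈ {1, 2, 8, 10}) = 1/3.
Σ over the event: 1·1/12 + 2·1/12 + 8·1/12 + 10·1/12 = 7/4.
E[X | X ∈ {1, 2, 8, 10}] = (7/4) / (1/3) = 21/4.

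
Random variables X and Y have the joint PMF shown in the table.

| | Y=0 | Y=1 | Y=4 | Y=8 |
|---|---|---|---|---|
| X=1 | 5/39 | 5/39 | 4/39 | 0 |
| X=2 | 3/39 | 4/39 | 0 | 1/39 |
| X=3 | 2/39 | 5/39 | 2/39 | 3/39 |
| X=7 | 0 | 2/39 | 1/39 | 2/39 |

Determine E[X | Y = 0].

P(Y = 0) = 10/39.
Summing X·P(X=x,Y=y) over the conditioning event gives 17/39.
E[X | Y = 0] = (17/39) / (10/39) = 17/10.

17/10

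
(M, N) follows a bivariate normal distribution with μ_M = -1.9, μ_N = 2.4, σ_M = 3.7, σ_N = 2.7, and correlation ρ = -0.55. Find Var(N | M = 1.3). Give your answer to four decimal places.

5.0848

Var(N | M=x) = (1 − ρ²)·σ_N².
Var(N | M=1.3) = (2.7)²·(1 − (-0.55)²) = 7.29·0.6975 = 5.0848.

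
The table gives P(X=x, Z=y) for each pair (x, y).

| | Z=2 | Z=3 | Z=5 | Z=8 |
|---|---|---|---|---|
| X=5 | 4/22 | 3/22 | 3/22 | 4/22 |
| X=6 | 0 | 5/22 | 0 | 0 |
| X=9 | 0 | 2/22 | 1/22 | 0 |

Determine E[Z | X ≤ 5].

32/7

P(X ≤ 5) = 7/11.
Σ Z·P over the event = 2·(4/22) + 3·(3/22) + 5·(3/22) + 8·(4/22) = 32/11.
E[Z | X ≤ 5] = (32/11) / (7/11) = 32/7.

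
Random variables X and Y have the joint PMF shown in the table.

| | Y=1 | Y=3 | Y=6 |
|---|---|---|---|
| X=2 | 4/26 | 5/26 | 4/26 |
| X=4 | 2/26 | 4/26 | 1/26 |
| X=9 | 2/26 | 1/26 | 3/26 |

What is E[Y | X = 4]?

P(X = 4) = 7/26.
Summing Y·P(X=x,Y=y) over the conditioning event gives 10/13.
E[Y | X = 4] = (10/13) / (7/26) = 20/7.

20/7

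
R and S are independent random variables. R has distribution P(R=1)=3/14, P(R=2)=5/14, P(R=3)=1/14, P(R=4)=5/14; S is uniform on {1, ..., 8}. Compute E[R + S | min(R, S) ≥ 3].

28/3

P(min(R, S) ≥ 3) = 9/28.
Summing (R+S)·P(x,y) over outcomes with min(R, S) ≥ 3 gives 3.
E[R + S | min(R, S) ≥ 3] = (3) / (9/28) = 28/3.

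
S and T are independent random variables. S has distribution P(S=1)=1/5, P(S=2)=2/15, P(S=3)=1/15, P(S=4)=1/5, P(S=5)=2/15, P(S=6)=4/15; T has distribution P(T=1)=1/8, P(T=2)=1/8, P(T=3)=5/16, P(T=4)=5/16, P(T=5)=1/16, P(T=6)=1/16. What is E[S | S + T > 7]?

P(S + T > 7) = 7/16.
Summing S·P(x,y) over outcomes with S + T > 7 gives 55/24.
E[S | S + T > 7] = (55/24) / (7/16) = 110/21.

110/21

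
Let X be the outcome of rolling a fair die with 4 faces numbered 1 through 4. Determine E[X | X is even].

Given X is even, X is equally likely to be any of {2, 4}.
E[X | X is even] = (2 + 4) / 2 = 3.

3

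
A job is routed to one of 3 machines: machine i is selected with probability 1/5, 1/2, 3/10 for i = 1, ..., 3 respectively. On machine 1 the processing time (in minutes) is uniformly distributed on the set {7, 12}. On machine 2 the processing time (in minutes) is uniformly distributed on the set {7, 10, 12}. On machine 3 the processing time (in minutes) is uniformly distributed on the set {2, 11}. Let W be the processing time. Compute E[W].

E[W | machine 1] = (7+12)/2 = 19/2.
E[W | machine 2] = (7+10+12)/3 = 29/3.
E[W | machine 3] = (2+11)/2 = 13/2.
E[W] = (1/5)·(19/2) + (1/2)·(29/3) + (3/10)·(13/2) = 521/60.

521/60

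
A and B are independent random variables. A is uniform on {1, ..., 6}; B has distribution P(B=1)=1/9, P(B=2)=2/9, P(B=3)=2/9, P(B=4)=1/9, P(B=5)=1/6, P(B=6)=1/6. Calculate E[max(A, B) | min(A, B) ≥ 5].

23/4

P(min(A, B) ≥ 5) = 1/9.
Summing max(A,B)·P(x,y) over outcomes with min(A, B) ≥ 5 gives 23/36.
E[max(A, B) | min(A, B) ≥ 5] = (23/36) / (1/9) = 23/4.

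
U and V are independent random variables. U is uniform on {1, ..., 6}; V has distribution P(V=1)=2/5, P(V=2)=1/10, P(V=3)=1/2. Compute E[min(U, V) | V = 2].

P(V = 2) = 1/10.
Summing min(U,V)·P(x,y) over outcomes with V = 2 gives 11/60.
E[min(U, V) | V = 2] = (11/60) / (1/10) = 11/6.

11/6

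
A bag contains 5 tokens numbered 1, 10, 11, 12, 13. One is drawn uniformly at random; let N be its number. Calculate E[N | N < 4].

1

P(N < 4) = 1/5.
Σ over the event: 1·1/5 = 1/5.
E[N | N < 4] = (1/5) / (1/5) = 1.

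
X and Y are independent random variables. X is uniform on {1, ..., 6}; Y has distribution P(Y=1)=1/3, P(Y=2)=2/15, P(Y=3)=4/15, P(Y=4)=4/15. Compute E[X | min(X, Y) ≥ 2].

P(min(X, Y) ≥ 2) = 5/9.
Summing X·P(x,y) over outcomes with min(X, Y) ≥ 2 gives 20/9.
E[X | min(X, Y) ≥ 2] = (20/9) / (5/9) = 4.

4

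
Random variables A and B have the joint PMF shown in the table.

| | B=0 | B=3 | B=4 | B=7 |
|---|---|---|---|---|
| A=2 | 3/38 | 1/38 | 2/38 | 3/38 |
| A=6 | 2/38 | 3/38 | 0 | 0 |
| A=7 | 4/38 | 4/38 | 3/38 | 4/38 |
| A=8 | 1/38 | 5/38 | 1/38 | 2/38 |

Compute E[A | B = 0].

P(B = 0) = 5/19.
Σ A·P over the event = 2·(3/38) + 6·(2/38) + 7·(4/38) + 8·(1/38) = 27/19.
E[A | B = 0] = (27/19) / (5/19) = 27/5.

27/5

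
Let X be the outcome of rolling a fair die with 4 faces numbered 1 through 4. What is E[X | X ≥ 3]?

Given X ≥ 3, X is equally likely to be any of {3, 4}.
E[X | X ≥ 3] = (3 + 4) / 2 = 7/2.

7/2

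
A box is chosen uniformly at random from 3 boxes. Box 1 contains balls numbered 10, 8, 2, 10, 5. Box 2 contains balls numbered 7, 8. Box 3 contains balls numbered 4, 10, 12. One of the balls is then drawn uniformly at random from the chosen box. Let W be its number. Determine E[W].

E[W | box 1] = (10+8+2+10+5)/5 = 7.
E[W | box 2] = (7+8)/2 = 15/2.
E[W | box 3] = (4+10+12)/3 = 26/3.
E[W] = (1/3)·(7) + (1/3)·(15/2) + (1/3)·(26/3) = 139/18.

139/18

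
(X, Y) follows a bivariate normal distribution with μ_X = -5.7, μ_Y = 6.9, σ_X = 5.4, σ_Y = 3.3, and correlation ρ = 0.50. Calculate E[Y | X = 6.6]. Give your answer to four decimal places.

10.6583

The regression of Y on X has slope ρ·σ_Y/σ_X and passes through (μ_X, μ_Y).
E[Y | X=6.6] = 6.9 + (0.50)·(3.3/5.4)·(6.6 − (-5.7)) = 6.9 + (0.305556)·(12.3) = 10.6583.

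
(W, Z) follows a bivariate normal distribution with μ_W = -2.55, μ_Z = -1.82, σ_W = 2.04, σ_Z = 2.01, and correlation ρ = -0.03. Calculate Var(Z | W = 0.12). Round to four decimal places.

4.0365

The conditional variance in a bivariate normal is σ_Z²(1 − ρ²), independent of x.
Var(Z | W=0.12) = (2.01)²·(1 − (-0.03)²) = 4.0401·0.9991 = 4.0365.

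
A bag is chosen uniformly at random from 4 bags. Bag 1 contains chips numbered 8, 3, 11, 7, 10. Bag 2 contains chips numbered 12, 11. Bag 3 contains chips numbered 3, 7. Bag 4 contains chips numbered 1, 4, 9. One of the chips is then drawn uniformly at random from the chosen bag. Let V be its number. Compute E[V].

E[V | bag 1] = (8+3+11+7+10)/5 = 39/5.
E[V | bag 2] = (12+11)/2 = 23/2.
E[V | bag 3] = (3+7)/2 = 5.
E[V | bag 4] = (1+4+9)/3 = 14/3.
By the law of total expectation,
E[V] = (1/4)·(39/5) + (1/4)·(23/2) + (1/4)·(5) + (1/4)·(14/3) = 869/120.

869/120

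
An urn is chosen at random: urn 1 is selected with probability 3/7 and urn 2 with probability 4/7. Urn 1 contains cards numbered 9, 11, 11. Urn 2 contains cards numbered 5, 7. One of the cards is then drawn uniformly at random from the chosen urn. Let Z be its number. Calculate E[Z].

55/7

E[Z | urn 1] = (9+11+11)/3 = 31/3.
E[Z | urn 2] = (5+7)/2 = 6.
By the law of total expectation,
E[Z] = (3/7)·(31/3) + (4/7)·(6) = 55/7.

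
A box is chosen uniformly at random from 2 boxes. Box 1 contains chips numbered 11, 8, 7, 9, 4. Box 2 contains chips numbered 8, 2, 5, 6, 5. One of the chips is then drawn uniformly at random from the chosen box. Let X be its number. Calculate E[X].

13/2

E[X | box 1] = (11+8+7+9+4)/5 = 39/5.
E[X | box 2] = (8+2+5+6+5)/5 = 26/5.
By the law of total expectation,
E[X] = (1/2)·(39/5) + (1/2)·(26/5) = 13/2.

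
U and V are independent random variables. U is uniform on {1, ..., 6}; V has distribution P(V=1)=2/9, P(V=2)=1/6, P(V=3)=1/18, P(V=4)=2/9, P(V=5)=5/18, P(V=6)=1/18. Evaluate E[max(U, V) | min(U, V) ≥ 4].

79/15

P(min(U, V) ≥ 4) = 5/18.
Summing max(U,V)·P(x,y) over outcomes with min(U, V) ≥ 4 gives 79/54.
E[max(U, V) | min(U, V) ≥ 4] = (79/54) / (5/18) = 79/15.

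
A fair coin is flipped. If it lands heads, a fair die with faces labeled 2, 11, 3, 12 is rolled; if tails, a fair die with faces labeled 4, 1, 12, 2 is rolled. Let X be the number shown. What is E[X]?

47/8

E[X | heads] = (2+11+3+12)/4 = 7.
E[X | tails] = (4+1+12+2)/4 = 19/4.
By the law of total expectation,
E[X] = (1/2)·(7) + (1/2)·(19/4) = 47/8.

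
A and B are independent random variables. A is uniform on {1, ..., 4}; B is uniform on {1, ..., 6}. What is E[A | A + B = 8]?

Outcomes with A + B = 8: (2,6), (3,5), (4,4), each with probability 1/24.
E[A | A + B = 8] = (2 + 3 + 4) / 3 = 3.

3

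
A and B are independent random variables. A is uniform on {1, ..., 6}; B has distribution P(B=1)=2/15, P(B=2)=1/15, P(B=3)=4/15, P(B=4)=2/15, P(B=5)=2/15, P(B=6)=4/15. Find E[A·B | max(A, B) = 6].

P(max(A, B) = 6) = 7/18.
Summing AB·P(x,y) over outcomes with max(A, B) = 6 gives 118/15.
E[A·B | max(A, B) = 6] = (118/15) / (7/18) = 708/35.

708/35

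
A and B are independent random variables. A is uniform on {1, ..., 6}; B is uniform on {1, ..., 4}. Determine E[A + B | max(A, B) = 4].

Outcomes with max(A, B) = 4: (1,4), (2,4), (3,4), (4,1), (4,2), (4,3), (4,4), each with probability 1/24.
E[A + B | max(A, B) = 4] = (5 + 6 + 7 + 5 + 6 + 7 + 8) / 7 = 44/7.

44/7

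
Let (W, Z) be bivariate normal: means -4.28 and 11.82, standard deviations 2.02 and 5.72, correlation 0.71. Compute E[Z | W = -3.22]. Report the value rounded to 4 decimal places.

E[Z | W=x] = μ_Z + ρ(σ_Z/σ_W)(x − μ_W) for jointly normal variables.
E[Z | W=-3.22] = 11.82 + (0.71)·(5.72/2.02)·(-3.22 − (-4.28)) = 11.82 + (2.0105)·(1.06) = 13.9511.

13.9511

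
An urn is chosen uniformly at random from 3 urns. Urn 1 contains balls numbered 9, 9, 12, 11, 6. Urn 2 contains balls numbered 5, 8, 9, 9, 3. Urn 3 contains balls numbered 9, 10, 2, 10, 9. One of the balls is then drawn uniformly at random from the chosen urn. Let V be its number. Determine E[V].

121/15

E[V | urn 1] = (9+9+12+11+6)/5 = 47/5.
E[V | urn 2] = (5+8+9+9+3)/5 = 34/5.
E[V | urn 3] = (9+10+2+10+9)/5 = 8.
By the law of total expectation,
E[V] = (1/3)·(47/5) + (1/3)·(34/5) + (1/3)·(8) = 121/15.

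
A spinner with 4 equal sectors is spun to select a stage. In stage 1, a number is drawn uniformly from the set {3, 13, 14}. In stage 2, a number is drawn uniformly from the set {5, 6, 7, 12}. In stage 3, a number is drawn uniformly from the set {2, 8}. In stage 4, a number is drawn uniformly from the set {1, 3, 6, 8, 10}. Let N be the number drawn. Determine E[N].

281/40

E[N | stage 1] = (3+13+14)/3 = 10.
E[N | stage 2] = (5+6+7+12)/4 = 15/2.
E[N | stage 3] = (2+8)/2 = 5.
E[N | stage 4] = (1+3+6+8+10)/5 = 28/5.
By the law of total expectation,
E[N] = (1/4)·(10) + (1/4)·(15/2) + (1/4)·(5) + (1/4)·(28/5) = 281/40.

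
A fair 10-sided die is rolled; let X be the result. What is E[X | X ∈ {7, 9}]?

8

P(X ∈ {7, 9}) = 1/5.
Σ over the event: 7·1/10 + 9·1/10 = 8/5.
E[X | X ∈ {7, 9}] = (8/5) / (1/5) = 8.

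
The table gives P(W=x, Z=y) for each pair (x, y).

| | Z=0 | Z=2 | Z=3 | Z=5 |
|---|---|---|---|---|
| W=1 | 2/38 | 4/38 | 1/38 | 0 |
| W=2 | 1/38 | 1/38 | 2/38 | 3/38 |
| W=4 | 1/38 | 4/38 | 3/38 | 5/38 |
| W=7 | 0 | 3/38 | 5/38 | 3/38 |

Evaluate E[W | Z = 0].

P(Z = 0) = 2/19.
Σ W·P over the event = 1·(2/38) + 2·(1/38) + 4·(1/38) = 4/19.
E[W | Z = 0] = (4/19) / (2/19) = 2.

2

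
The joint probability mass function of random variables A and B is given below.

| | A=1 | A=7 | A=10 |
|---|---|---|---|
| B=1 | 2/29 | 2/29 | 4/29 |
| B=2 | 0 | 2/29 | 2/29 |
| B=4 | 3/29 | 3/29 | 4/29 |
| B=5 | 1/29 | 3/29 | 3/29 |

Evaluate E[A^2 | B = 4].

P(B = 4) = 10/29.
Σ A^2·P over the event = 1·(3/29) + 49·(3/29) + 100·(4/29) = 550/29.
E[A^2 | B = 4] = (550/29) / (10/29) = 55.

55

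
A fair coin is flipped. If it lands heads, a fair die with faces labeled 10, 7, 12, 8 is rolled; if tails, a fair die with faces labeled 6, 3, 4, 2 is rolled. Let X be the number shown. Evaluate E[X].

E[X | heads] = (10+7+12+8)/4 = 37/4.
E[X | tails] = (6+3+4+2)/4 = 15/4.
E[X] = (1/2)·(37/4) + (1/2)·(15/4) = 13/2.

13/2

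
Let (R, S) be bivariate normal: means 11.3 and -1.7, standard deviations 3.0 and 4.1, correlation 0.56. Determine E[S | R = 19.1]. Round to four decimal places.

The regression of S on R has slope ρ·σ_S/σ_R and passes through (μ_R, μ_S).
E[S | R=19.1] = -1.7 + (0.56)·(4.1/3.0)·(19.1 − (11.3)) = -1.7 + (0.76533)·(7.8) = 4.2696.

4.2696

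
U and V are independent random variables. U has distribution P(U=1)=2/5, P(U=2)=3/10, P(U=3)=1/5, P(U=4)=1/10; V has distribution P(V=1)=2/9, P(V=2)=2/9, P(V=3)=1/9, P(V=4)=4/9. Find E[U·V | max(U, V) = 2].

13/5

P(max(U, V) = 2) = 2/9.
Summing UV·P(x,y) over outcomes with max(U, V) = 2 gives 26/45.
E[U·V | max(U, V) = 2] = (26/45) / (2/9) = 13/5.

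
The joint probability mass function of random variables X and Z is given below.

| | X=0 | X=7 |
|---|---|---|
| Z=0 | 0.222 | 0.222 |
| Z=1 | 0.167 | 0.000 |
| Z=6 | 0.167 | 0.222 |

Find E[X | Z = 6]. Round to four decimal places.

3.9949

P(Z = 6) = 0.389.
Σ X·P over the event = 0·(0.167) + 7·(0.222) = 1.554.
E[X | Z = 6] = (1.554) / (0.389) = 3.9949.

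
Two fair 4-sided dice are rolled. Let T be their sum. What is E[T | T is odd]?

P(T is odd) = 1/2.
Σ over the event: 3·1/8 + 5·1/4 + 7·1/8 = 5/2.
E[T | T is odd] = (5/2) / (1/2) = 5.

5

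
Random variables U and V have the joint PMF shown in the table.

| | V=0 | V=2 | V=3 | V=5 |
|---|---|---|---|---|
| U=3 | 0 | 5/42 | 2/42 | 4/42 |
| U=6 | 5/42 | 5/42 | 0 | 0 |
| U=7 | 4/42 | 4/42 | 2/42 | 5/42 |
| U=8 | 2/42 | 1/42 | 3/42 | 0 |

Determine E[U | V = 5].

P(V = 5) = 3/14.
Σ U·P over the event = 3·(4/42) + 7·(5/42) = 47/42.
E[U | V = 5] = (47/42) / (3/14) = 47/9.

47/9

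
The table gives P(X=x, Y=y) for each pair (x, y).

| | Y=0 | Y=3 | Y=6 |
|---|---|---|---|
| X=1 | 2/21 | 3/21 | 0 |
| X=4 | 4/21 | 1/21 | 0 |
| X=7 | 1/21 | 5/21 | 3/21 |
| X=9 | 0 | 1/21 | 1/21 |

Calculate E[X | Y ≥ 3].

81/14

P(Y ≥ 3) = 2/3.
Σ X·P over the event = 1·(3/21) + 4·(1/21) + 7·(5/21) + 7·(3/21) + 9·(1/21) + 9·(1/21) = 27/7.
E[X | Y ≥ 3] = (27/7) / (2/3) = 81/14.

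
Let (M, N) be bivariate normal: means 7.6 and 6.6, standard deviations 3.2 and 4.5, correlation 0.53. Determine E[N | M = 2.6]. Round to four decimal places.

2.8734

For a bivariate normal, E[N | M=x] = μ_N + ρ·(σ_N/σ_M)·(x − μ_M).
E[N | M=2.6] = 6.6 + (0.53)·(4.5/3.2)·(2.6 − (7.6)) = 6.6 + (0.745313)·(-5) = 2.8734.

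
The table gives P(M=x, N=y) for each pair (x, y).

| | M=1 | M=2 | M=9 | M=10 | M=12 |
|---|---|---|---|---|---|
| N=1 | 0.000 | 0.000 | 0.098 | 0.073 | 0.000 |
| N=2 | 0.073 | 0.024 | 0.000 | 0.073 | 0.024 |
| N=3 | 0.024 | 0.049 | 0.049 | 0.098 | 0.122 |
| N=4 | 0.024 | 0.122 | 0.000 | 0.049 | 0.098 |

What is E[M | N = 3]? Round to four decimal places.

8.7924

P(N = 3) = 0.342.
Σ M·P over the event = 1·(0.024) + 2·(0.049) + 9·(0.049) + 10·(0.098) + 12·(0.122) = 3.007.
E[M | N = 3] = (3.007) / (0.342) = 8.7924.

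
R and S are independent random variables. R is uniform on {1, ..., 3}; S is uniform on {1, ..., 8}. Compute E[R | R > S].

Outcomes with R > S: (2,1), (3,1), (3,2), each with probability 1/24.
E[R | R > S] = (2 + 3 + 3) / 3 = 8/3.

8/3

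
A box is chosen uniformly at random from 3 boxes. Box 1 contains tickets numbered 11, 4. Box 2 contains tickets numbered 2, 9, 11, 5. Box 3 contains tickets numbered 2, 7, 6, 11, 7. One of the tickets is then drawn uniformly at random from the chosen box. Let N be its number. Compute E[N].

139/20

E[N | box 1] = (11+4)/2 = 15/2.
E[N | box 2] = (2+9+11+5)/4 = 27/4.
E[N | box 3] = (2+7+6+11+7)/5 = 33/5.
By the law of total expectation,
E[N] = (1/3)·(15/2) + (1/3)·(27/4) + (1/3)·(33/5) = 139/20.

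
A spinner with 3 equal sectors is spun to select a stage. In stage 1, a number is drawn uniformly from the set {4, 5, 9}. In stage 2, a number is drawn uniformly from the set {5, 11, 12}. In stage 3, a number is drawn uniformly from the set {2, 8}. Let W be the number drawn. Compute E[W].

E[W | stage 1] = (4+5+9)/3 = 6.
E[W | stage 2] = (5+11+12)/3 = 28/3.
E[W | stage 3] = (2+8)/2 = 5.
By the law of total expectation,
E[W] = (1/3)·(6) + (1/3)·(28/3) + (1/3)·(5) = 61/9.

61/9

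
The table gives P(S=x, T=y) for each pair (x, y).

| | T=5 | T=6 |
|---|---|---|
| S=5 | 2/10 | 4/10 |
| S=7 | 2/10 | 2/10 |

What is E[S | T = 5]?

6

P(T = 5) = 2/5.
Σ S·P over the event = 5·(2/10) + 7·(2/10) = 12/5.
E[S | T = 5] = (12/5) / (2/5) = 6.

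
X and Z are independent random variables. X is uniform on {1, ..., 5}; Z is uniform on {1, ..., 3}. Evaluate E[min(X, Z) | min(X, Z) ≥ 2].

19/8

Outcomes with min(X, Z) ≥ 2: (2,2), (2,3), (3,2), (3,3), (4,2), (4,3), (5,2), (5,3), each with probability 1/15.
E[min(X, Z) | min(X, Z) ≥ 2] = (2 + 2 + 2 + 3 + 2 + 3 + 2 + 3) / 8 = 19/8.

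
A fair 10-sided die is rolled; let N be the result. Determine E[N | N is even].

Given N is even, N is equally likely to be any of {2, 4, 6, 8, 10}.
E[N | N is even] = (2 + 4 + 6 + 8 + 10) / 5 = 6.

6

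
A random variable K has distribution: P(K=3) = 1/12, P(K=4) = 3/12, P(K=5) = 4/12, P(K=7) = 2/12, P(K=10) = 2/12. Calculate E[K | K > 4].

27/4

P(K > 4) = 2/3.
Σ over the event: 5·1/3 + 7·1/6 + 10·1/6 = 9/2.
E[K | K > 4] = (9/2) / (2/3) = 27/4.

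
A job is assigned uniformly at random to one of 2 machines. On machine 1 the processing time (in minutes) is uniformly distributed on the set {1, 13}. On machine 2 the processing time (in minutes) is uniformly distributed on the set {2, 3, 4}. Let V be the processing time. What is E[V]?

5

E[V | machine 1] = (1+13)/2 = 7.
E[V | machine 2] = (2+3+4)/3 = 3.
By the law of total expectation,
E[V] = (1/2)·(7) + (1/2)·(3) = 5.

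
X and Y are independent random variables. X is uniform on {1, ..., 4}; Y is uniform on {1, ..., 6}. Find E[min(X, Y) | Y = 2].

7/4

P(Y = 2) = 1/6.
Summing min(X,Y)·P(x,y) over outcomes with Y = 2 gives 7/24.
E[min(X, Y) | Y = 2] = (7/24) / (1/6) = 7/4.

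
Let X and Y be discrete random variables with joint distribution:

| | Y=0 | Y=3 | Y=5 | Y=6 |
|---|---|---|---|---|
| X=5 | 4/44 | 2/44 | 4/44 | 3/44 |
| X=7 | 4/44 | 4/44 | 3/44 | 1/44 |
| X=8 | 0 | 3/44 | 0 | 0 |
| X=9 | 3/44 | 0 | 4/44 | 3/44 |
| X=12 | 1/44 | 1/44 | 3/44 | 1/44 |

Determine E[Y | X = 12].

4

P(X = 12) = 3/22.
Σ Y·P over the event = 0·(1/44) + 3·(1/44) + 5·(3/44) + 6·(1/44) = 6/11.
E[Y | X = 12] = (6/11) / (3/22) = 4.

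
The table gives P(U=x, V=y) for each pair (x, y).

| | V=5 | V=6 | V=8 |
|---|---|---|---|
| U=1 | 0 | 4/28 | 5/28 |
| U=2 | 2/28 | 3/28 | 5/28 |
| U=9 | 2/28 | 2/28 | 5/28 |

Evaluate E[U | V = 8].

4

P(V = 8) = 15/28.
Σ U·P over the event = 1·(5/28) + 2·(5/28) + 9·(5/28) = 15/7.
E[U | V = 8] = (15/7) / (15/28) = 4.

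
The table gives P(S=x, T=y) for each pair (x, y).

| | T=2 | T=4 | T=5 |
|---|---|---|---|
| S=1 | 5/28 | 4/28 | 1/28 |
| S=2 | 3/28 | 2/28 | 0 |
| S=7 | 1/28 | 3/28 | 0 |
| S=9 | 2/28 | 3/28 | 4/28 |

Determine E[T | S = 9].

P(S = 9) = 9/28.
Σ T·P over the event = 2·(2/28) + 4·(3/28) + 5·(4/28) = 9/7.
E[T | S = 9] = (9/7) / (9/28) = 4.

4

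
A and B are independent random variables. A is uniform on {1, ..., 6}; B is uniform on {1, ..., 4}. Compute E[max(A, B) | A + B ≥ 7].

51/10

Outcomes with A + B ≥ 7: (3,4), (4,3), (4,4), (5,2), (5,3), (5,4), (6,1), (6,2), (6,3), (6,4), each with probability 1/24.
E[max(A, B) | A + B ≥ 7] = (4 + 4 + 4 + 5 + 5 + 5 + 6 + 6 + 6 + 6) / 10 = 51/10.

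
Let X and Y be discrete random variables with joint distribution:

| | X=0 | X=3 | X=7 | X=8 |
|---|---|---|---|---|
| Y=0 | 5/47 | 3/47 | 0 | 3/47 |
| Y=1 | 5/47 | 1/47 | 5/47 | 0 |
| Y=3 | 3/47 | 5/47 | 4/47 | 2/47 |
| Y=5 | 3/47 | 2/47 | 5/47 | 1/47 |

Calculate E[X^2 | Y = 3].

P(Y = 3) = 14/47.
Σ X^2·P over the event = 0·(3/47) + 9·(5/47) + 49·(4/47) + 64·(2/47) = 369/47.
E[X^2 | Y = 3] = (369/47) / (14/47) = 369/14.

369/14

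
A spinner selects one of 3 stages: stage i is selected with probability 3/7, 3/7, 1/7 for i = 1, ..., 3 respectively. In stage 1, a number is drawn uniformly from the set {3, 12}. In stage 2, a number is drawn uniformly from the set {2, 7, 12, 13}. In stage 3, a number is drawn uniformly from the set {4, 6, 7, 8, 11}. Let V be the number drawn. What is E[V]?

E[V | stage 1] = (3+12)/2 = 15/2.
E[V | stage 2] = (2+7+12+13)/4 = 17/2.
E[V | stage 3] = (4+6+7+8+11)/5 = 36/5.
By the law of total expectation,
E[V] = (3/7)·(15/2) + (3/7)·(17/2) + (1/7)·(36/5) = 276/35.

276/35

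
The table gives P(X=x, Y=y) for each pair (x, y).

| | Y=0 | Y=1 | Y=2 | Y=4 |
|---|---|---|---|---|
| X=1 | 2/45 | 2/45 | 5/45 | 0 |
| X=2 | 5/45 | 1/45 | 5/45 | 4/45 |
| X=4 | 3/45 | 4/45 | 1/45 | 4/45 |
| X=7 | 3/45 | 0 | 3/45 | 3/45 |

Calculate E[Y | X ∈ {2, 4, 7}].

P(X ∈ {2, 4, 7}) = 4/5.
Summing Y·P(X=x,Y=y) over the conditioning event gives 67/45.
E[Y | X ∈ {2, 4, 7}] = (67/45) / (4/5) = 67/36.

67/36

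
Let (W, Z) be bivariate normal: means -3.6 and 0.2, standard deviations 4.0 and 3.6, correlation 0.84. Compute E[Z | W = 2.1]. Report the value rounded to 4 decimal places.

4.5092

For a bivariate normal, E[Z | W=x] = μ_Z + ρ·(σ_Z/σ_W)·(x − μ_W).
E[Z | W=2.1] = 0.2 + (0.84)·(3.6/4.0)·(2.1 − (-3.6)) = 0.2 + (0.756)·(5.7) = 4.5092.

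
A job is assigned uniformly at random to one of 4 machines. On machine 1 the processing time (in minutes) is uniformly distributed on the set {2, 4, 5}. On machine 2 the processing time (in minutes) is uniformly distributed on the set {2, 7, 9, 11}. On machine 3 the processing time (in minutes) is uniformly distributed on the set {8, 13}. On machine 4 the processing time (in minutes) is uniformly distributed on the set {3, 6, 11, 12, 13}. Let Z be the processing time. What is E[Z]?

E[Z | machine 1] = (2+4+5)/3 = 11/3.
E[Z | machine 2] = (2+7+9+11)/4 = 29/4.
E[Z | machine 3] = (8+13)/2 = 21/2.
E[Z | machine 4] = (3+6+11+12+13)/5 = 9.
By the law of total expectation,
E[Z] = (1/4)·(11/3) + (1/4)·(29/4) + (1/4)·(21/2) + (1/4)·(9) = 365/48.

365/48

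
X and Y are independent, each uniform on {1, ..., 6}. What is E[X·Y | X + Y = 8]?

14

Outcomes with X + Y = 8: (2,6), (3,5), (4,4), (5,3), (6,2), each with probability 1/36.
E[X·Y | X + Y = 8] = (12 + 15 + 16 + 15 + 12) / 5 = 14.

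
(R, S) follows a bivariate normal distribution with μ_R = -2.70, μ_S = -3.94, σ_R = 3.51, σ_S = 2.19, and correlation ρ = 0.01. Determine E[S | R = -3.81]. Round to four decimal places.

-3.9469

E[S | R=x] = μ_S + ρ(σ_S/σ_R)(x − μ_R) for jointly normal variables.
E[S | R=-3.81] = -3.94 + (0.01)·(2.19/3.51)·(-3.81 − (-2.70)) = -3.94 + (0.0062393)·(-1.11) = -3.9469.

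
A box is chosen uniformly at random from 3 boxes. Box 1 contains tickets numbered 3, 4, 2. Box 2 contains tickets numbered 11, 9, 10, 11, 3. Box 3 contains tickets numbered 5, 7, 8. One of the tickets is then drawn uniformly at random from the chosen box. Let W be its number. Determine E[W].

E[W | box 1] = (3+4+2)/3 = 3.
E[W | box 2] = (11+9+10+11+3)/5 = 44/5.
E[W | box 3] = (5+7+8)/3 = 20/3.
By the law of total expectation,
E[W] = (1/3)·(3) + (1/3)·(44/5) + (1/3)·(20/3) = 277/45.

277/45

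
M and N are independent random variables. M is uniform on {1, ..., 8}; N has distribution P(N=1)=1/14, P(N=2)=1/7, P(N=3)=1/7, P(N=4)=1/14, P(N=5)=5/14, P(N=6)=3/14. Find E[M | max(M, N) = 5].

P(max(M, N) = 5) = 31/112.
Summing M·P(x,y) over outcomes with max(M, N) = 5 gives 15/16.
E[M | max(M, N) = 5] = (15/16) / (31/112) = 105/31.

105/31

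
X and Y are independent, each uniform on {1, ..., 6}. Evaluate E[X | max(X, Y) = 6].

51/11

P(max(X, Y) = 6) = 11/36.
Summing X·P(x,y) over outcomes with max(X, Y) = 6 gives 17/12.
E[X | max(X, Y) = 6] = (17/12) / (11/36) = 51/11.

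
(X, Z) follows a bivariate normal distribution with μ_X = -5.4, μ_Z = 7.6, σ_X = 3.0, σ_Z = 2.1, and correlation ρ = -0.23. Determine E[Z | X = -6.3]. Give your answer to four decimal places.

The regression of Z on X has slope ρ·σ_Z/σ_X and passes through (μ_X, μ_Z).
E[Z | X=-6.3] = 7.6 + (-0.23)·(2.1/3.0)·(-6.3 − (-5.4)) = 7.6 + (-0.161)·(-0.9) = 7.7449.

7.7449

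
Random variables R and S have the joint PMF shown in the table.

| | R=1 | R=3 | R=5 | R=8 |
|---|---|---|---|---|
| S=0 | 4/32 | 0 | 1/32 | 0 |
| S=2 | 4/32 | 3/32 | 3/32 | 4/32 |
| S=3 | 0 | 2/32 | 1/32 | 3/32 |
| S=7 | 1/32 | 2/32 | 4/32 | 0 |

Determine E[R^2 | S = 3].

235/6

P(S = 3) = 3/16.
Σ R^2·P over the event = 9·(2/32) + 25·(1/32) + 64·(3/32) = 235/32.
E[R^2 | S = 3] = (235/32) / (3/16) = 235/6.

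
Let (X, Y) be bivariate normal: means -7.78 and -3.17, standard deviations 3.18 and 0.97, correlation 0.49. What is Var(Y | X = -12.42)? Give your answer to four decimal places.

0.7150

The conditional variance in a bivariate normal is σ_Y²(1 − ρ²), independent of x.
Var(Y | X=-12.42) = (0.97)²·(1 − (0.49)²) = 0.9409·0.7599 = 0.7150.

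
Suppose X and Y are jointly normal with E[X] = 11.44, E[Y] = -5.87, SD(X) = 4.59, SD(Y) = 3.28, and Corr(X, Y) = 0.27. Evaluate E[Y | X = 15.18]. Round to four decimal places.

-5.1484

E[Y | X=x] = μ_Y + ρ(σ_Y/σ_X)(x − μ_X) for jointly normal variables.
E[Y | X=15.18] = -5.87 + (0.27)·(3.28/4.59)·(15.18 − (11.44)) = -5.87 + (0.19294)·(3.74) = -5.1484.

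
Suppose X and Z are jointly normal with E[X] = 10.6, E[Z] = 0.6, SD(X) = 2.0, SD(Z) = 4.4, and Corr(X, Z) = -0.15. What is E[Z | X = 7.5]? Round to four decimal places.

The regression of Z on X has slope ρ·σ_Z/σ_X and passes through (μ_X, μ_Z).
E[Z | X=7.5] = 0.6 + (-0.15)·(4.4/2.0)·(7.5 − (10.6)) = 0.6 + (-0.33)·(-3.1) = 1.6230.

1.6230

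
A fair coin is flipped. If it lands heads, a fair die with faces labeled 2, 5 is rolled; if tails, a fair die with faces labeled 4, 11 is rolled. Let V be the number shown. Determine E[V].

11/2

E[V | heads] = (2+5)/2 = 7/2.
E[V | tails] = (4+11)/2 = 15/2.
By the law of total expectation,
E[V] = (1/2)·(7/2) + (1/2)·(15/2) = 11/2.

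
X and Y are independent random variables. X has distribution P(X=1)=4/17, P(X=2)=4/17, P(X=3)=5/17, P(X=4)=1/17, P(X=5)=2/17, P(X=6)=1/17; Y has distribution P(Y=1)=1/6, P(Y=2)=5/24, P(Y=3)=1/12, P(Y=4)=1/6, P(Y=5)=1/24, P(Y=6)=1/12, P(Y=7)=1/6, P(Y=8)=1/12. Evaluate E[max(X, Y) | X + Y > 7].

P(X + Y > 7) = 41/102.
Summing max(X,Y)·P(x,y) over outcomes with X + Y > 7 gives 91/34.
E[max(X, Y) | X + Y > 7] = (91/34) / (41/102) = 273/41.

273/41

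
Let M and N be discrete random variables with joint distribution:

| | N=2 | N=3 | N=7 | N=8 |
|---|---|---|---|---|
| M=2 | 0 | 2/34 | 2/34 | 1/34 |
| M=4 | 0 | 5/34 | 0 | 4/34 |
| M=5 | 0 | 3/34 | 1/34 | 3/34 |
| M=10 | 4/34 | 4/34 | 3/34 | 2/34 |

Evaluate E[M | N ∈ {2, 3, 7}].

P(N ∈ {2, 3, 7}) = 12/17.
Σ M·P over the event = 2·(2/34) + 2·(2/34) + 4·(5/34) + 5·(3/34) + 5·(1/34) + 10·(4/34) + 10·(4/34) + 10·(3/34) = 79/17.
E[M | N ∈ {2, 3, 7}] = (79/17) / (12/17) = 79/12.

79/12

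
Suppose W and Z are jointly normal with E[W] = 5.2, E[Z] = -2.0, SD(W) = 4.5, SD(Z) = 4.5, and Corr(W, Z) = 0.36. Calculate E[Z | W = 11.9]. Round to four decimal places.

For a bivariate normal, E[Z | W=x] = μ_Z + ρ·(σ_Z/σ_W)·(x − μ_W).
E[Z | W=11.9] = -2.0 + (0.36)·(4.5/4.5)·(11.9 − (5.2)) = -2.0 + (0.36)·(6.7) = 0.4120.

0.4120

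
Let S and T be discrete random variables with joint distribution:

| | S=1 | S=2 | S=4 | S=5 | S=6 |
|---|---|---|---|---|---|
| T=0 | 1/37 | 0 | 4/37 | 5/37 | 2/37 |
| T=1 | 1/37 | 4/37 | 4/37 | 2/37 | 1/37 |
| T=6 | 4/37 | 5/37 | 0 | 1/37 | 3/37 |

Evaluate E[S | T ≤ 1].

P(T ≤ 1) = 24/37.
Summing S·P(S=x,T=y) over the conditioning event gives 95/37.
E[S | T ≤ 1] = (95/37) / (24/37) = 95/24.

95/24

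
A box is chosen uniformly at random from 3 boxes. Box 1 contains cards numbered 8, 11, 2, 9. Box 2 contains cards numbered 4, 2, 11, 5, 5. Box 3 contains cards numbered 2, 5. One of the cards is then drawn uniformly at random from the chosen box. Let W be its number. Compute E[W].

82/15

E[W | box 1] = (8+11+2+9)/4 = 15/2.
E[W | box 2] = (4+2+11+5+5)/5 = 27/5.
E[W | box 3] = (2+5)/2 = 7/2.
By the law of total expectation,
E[W] = (1/3)·(15/2) + (1/3)·(27/5) + (1/3)·(7/2) = 82/15.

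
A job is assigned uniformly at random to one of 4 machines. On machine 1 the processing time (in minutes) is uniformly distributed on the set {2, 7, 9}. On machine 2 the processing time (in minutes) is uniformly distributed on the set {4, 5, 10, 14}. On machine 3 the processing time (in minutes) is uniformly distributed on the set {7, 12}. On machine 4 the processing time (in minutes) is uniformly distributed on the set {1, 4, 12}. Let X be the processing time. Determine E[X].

E[X | machine 1] = (2+7+9)/3 = 6.
E[X | machine 2] = (4+5+10+14)/4 = 33/4.
E[X | machine 3] = (7+12)/2 = 19/2.
E[X | machine 4] = (1+4+12)/3 = 17/3.
By the law of total expectation,
E[X] = (1/4)·(6) + (1/4)·(33/4) + (1/4)·(19/2) + (1/4)·(17/3) = 353/48.

353/48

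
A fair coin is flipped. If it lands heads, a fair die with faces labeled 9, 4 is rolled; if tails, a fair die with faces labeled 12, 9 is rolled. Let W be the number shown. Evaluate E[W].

E[W | heads] = (9+4)/2 = 13/2.
E[W | tails] = (12+9)/2 = 21/2.
E[W] = (1/2)·(13/2) + (1/2)·(21/2) = 17/2.

17/2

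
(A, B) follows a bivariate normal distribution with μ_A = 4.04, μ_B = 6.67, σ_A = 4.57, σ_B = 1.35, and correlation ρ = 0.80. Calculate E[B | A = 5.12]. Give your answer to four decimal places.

The regression of B on A has slope ρ·σ_B/σ_A and passes through (μ_A, μ_B).
E[B | A=5.12] = 6.67 + (0.80)·(1.35/4.57)·(5.12 − (4.04)) = 6.67 + (0.23632)·(1.08) = 6.9252.

6.9252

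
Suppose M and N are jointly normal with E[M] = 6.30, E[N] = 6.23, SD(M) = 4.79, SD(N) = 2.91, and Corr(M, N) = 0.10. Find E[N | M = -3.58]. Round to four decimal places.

For a bivariate normal, E[N | M=x] = μ_N + ρ·(σ_N/σ_M)·(x − μ_M).
E[N | M=-3.58] = 6.23 + (0.10)·(2.91/4.79)·(-3.58 − (6.30)) = 6.23 + (0.060752)·(-9.88) = 5.6298.

5.6298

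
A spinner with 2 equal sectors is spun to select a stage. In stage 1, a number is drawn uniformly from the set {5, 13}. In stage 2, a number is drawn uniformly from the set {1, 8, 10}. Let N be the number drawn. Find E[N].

23/3

E[N | stage 1] = (5+13)/2 = 9.
E[N | stage 2] = (1+8+10)/3 = 19/3.
By the law of total expectation,
E[N] = (1/2)·(9) + (1/2)·(19/3) = 23/3.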